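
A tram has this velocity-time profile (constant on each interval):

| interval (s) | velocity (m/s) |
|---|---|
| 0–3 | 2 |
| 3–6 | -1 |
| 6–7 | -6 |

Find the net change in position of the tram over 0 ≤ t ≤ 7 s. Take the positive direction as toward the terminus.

Net displacement equals the area under the velocity-time graph (areas below the axis count negative).
0–3 s: 2 × 3 = 6 m
3–6 s: -1 × 3 = -3 m
6–7 s: -6 × 1 = -6 m
Net displacement = -3 m

-3 m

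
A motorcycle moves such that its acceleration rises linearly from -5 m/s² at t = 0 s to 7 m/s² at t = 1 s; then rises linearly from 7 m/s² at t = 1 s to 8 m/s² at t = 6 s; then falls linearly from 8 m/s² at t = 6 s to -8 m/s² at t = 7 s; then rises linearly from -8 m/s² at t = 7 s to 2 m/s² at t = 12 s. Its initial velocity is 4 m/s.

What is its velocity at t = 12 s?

Δv equals the area under the a-t graph; then v = v₀ + Δv.
0–1 s: ½(-5 + 7)(1) = 1 m/s
1–6 s: ½(7 + 8)(5) = 37.5 m/s
6–7 s: ½(8 + -8)(1) = 0 m/s
7–12 s: ½(-8 + 2)(5) = -15 m/s
Δv = 23.5 m/s, so v(12) = 4 + (23.5) = 27.5 m/s.

27.5 m/s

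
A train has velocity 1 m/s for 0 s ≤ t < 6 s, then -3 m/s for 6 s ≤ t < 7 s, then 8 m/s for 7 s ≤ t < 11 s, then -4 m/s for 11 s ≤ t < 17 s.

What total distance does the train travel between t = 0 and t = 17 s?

Distance (not displacement) is the total path length: add the absolute areas under v-t.
0–6 s: |1| × 6 = 6 m
6–7 s: |-3| × 1 = 3 m
7–11 s: |8| × 4 = 32 m
11–17 s: |-4| × 6 = 24 m
Total distance = 65 m

65 m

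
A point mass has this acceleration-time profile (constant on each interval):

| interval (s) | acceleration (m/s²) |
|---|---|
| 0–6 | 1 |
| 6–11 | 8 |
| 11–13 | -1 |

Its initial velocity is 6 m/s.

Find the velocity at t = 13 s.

50 m/s

Δv equals the area under the a-t graph; then v = v₀ + Δv.
0–6 s: 1 × 6 = 6 m/s
6–11 s: 8 × 5 = 40 m/s
11–13 s: -1 × 2 = -2 m/s
Δv = 44 m/s, so v(13) = 6 + (44) = 50 m/s.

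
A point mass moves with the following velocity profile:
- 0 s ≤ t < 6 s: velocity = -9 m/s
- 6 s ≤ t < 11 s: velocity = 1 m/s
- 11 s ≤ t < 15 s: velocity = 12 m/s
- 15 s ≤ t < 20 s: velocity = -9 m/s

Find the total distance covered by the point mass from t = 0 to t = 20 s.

Distance (not displacement) is the total path length: add the absolute areas under v-t.
0–6 s: |-9| × 6 = 54 m
6–11 s: |1| × 5 = 5 m
11–15 s: |12| × 4 = 48 m
15–20 s: |-9| × 5 = 45 m
Total distance = 152 m

152 m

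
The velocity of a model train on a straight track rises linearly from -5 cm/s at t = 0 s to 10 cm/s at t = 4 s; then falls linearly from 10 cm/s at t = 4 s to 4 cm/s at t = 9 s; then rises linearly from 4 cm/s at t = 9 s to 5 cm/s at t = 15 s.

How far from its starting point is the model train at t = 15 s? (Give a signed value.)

72 cm

Displacement is the signed area under the v-t curve.
0–4 s: ½(-5 + 10)(4) = 10 cm
4–9 s: ½(10 + 4)(5) = 35 cm
9–15 s: ½(4 + 5)(6) = 27 cm
Net displacement = 72 cm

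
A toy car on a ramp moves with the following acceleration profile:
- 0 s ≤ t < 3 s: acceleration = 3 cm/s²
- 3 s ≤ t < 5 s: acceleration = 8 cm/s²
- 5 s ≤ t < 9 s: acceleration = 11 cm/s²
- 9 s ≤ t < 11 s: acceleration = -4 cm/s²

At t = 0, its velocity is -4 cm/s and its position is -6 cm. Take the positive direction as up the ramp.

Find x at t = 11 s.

On each constant-a segment, Δv = aΔt and Δx = v₀Δt + ½aΔt²; chain segment to segment.
0–3 s: v starts -4 cm/s; Δx = -4·3 + ½·3·3² = 1.5 cm; v ends 5 cm/s.
3–5 s: v starts 5 cm/s; Δx = 5·2 + ½·8·2² = 26 cm; v ends 21 cm/s.
5–9 s: v starts 21 cm/s; Δx = 21·4 + ½·11·4² = 172 cm; v ends 65 cm/s.
9–11 s: v starts 65 cm/s; Δx = 65·2 + ½·-4·2² = 122 cm; v ends 57 cm/s.
x(11) = -6 + Σ Δx = 315.5 cm.

315.5 cm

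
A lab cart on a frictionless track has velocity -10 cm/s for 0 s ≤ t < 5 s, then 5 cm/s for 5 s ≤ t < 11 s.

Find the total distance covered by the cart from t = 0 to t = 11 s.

80 cm

Total distance travelled is ∫|v| dt — sum the magnitudes of each area piece.
0–5 s: |-10| × 5 = 50 cm
5–11 s: |5| × 6 = 30 cm
Total distance = 80 cm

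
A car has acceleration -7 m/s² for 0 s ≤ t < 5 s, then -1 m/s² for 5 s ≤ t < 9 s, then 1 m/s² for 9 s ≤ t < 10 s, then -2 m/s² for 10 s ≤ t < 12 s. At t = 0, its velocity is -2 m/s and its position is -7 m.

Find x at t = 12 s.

On each constant-a segment, Δv = aΔt and Δx = v₀Δt + ½aΔt²; chain segment to segment.
0–5 s: v starts -2 m/s; Δx = -2·5 + ½·-7·5² = -97.5 m; v ends -37 m/s.
5–9 s: v starts -37 m/s; Δx = -37·4 + ½·-1·4² = -156 m; v ends -41 m/s.
9–10 s: v starts -41 m/s; Δx = -41·1 + ½·1·1² = -40.5 m; v ends -40 m/s.
10–12 s: v starts -40 m/s; Δx = -40·2 + ½·-2·2² = -84 m; v ends -44 m/s.
x(12) = -7 + Σ Δx = -385 m.

-385 m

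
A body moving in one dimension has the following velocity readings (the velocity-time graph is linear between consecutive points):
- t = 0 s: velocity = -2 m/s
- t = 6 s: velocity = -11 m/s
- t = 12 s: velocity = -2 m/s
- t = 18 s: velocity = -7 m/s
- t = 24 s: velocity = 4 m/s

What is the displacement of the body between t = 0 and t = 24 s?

Net displacement equals the area under the velocity-time graph (areas below the axis count negative).
0–6 s: ½(-2 + -11)(6) = -39 m
6–12 s: ½(-11 + -2)(6) = -39 m
12–18 s: ½(-2 + -7)(6) = -27 m
18–24 s: ½(-7 + 4)(6) = -9 m
Net displacement = -114 m

-114 m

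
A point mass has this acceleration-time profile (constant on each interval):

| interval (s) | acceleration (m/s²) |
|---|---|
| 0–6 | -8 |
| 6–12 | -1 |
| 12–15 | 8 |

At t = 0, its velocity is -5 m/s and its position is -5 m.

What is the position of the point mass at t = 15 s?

-656 m

On each constant-a segment, Δv = aΔt and Δx = v₀Δt + ½aΔt²; chain segment to segment.
0–6 s: v starts -5 m/s; Δx = -5·6 + ½·-8·6² = -174 m; v ends -53 m/s.
6–12 s: v starts -53 m/s; Δx = -53·6 + ½·-1·6² = -336 m; v ends -59 m/s.
12–15 s: v starts -59 m/s; Δx = -59·3 + ½·8·3² = -141 m; v ends -35 m/s.
x(15) = -5 + Σ Δx = -656 m.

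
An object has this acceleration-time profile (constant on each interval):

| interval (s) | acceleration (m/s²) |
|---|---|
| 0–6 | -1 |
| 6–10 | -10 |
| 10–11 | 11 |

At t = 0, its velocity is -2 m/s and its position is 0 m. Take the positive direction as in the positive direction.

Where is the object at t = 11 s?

On each constant-a segment, Δv = aΔt and Δx = v₀Δt + ½aΔt²; chain segment to segment.
0–6 s: v starts -2 m/s; Δx = -2·6 + ½·-1·6² = -30 m; v ends -8 m/s.
6–10 s: v starts -8 m/s; Δx = -8·4 + ½·-10·4² = -112 m; v ends -48 m/s.
10–11 s: v starts -48 m/s; Δx = -48·1 + ½·11·1² = -42.5 m; v ends -37 m/s.
x(11) = 0 + Σ Δx = -184.5 m.

-184.5 m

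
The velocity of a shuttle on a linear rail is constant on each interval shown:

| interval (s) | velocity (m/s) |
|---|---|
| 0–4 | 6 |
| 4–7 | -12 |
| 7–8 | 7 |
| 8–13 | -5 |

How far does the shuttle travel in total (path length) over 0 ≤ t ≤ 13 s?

92 m

Distance (not displacement) is the total path length: add the absolute areas under v-t.
0–4 s: |6| × 4 = 24 m
4–7 s: |-12| × 3 = 36 m
7–8 s: |7| × 1 = 7 m
8–13 s: |-5| × 5 = 25 m
Total distance = 92 m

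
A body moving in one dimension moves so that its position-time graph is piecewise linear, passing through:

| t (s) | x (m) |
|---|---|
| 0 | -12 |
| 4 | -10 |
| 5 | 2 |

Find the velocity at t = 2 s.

Velocity is the slope of the x-t graph on 0–4 s: (-10 − -12)/(4 − 0) = 0.5 m/s.

0.5 m/s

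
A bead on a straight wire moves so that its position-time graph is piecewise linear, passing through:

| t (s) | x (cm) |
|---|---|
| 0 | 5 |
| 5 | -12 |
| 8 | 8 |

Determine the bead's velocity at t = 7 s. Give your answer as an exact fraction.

20/3 cm/s

Velocity is the slope of the x-t graph on 5–8 s: (8 − -12)/(8 − 5) = 20/3 cm/s.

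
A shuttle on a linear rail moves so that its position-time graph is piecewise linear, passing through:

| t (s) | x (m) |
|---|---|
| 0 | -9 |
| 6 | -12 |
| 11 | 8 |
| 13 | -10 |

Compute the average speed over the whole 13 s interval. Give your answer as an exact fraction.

41/13 m/s

Average speed = (total path length)/(elapsed time); on a piecewise-linear x-t graph the path length is Σ|Δx|.
0–6 s: |Δx| = |-12 − -9| = 3 m
6–11 s: |Δx| = |8 − -12| = 20 m
11–13 s: |Δx| = |-10 − 8| = 18 m
Total path = 41 m; average speed = 41/13 = 41/13 m/s.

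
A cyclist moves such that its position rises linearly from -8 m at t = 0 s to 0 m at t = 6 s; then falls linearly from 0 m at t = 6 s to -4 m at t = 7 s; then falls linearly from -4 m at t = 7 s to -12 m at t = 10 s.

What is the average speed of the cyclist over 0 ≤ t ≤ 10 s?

Average speed = (total path length)/(elapsed time); on a piecewise-linear x-t graph the path length is Σ|Δx|.
0–6 s: |Δx| = |0 − -8| = 8 m
6–7 s: |Δx| = |-4 − 0| = 4 m
7–10 s: |Δx| = |-12 − -4| = 8 m
Total path = 20 m; average speed = 20/10 = 2 m/s.

2 m/s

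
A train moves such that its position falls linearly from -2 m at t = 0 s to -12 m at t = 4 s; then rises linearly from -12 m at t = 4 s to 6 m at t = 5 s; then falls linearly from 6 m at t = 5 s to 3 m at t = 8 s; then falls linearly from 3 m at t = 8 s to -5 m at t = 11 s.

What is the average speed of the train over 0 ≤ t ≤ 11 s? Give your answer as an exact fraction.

39/11 m/s

Average speed = (total path length)/(elapsed time); on a piecewise-linear x-t graph the path length is Σ|Δx|.
0–4 s: |Δx| = |-12 − -2| = 10 m
4–5 s: |Δx| = |6 − -12| = 18 m
5–8 s: |Δx| = |3 − 6| = 3 m
8–11 s: |Δx| = |-5 − 3| = 8 m
Total path = 39 m; average speed = 39/11 = 39/11 m/s.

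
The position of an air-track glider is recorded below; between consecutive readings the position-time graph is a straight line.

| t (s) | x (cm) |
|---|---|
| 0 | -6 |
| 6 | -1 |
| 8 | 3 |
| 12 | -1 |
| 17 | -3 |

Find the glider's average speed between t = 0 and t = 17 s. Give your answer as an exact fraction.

15/17 cm/s

Average speed = (total path length)/(elapsed time); on a piecewise-linear x-t graph the path length is Σ|Δx|.
0–6 s: |Δx| = |-1 − -6| = 5 cm
6–8 s: |Δx| = |3 − -1| = 4 cm
8–12 s: |Δx| = |-1 − 3| = 4 cm
12–17 s: |Δx| = |-3 − -1| = 2 cm
Total path = 15 cm; average speed = 15/17 = 15/17 cm/s.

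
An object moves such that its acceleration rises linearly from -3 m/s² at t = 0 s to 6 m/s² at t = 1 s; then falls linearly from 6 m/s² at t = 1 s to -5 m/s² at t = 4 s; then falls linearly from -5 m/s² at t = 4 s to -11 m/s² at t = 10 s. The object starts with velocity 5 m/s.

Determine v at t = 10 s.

Δv equals the area under the a-t graph; then v = v₀ + Δv.
0–1 s: ½(-3 + 6)(1) = 1.5 m/s
1–4 s: ½(6 + -5)(3) = 1.5 m/s
4–10 s: ½(-5 + -11)(6) = -48 m/s
Δv = -45 m/s, so v(10) = 5 + (-45) = -40 m/s.

-40 m/s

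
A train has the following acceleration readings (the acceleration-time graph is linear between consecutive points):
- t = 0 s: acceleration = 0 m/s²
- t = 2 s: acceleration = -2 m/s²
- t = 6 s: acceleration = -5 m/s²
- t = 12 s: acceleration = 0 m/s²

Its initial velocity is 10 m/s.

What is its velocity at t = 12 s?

Δv equals the area under the a-t graph; then v = v₀ + Δv.
0–2 s: ½(0 + -2)(2) = -2 m/s
2–6 s: ½(-2 + -5)(4) = -14 m/s
6–12 s: ½(-5 + 0)(6) = -15 m/s
Δv = -31 m/s, so v(12) = 10 + (-31) = -21 m/s.

-21 m/s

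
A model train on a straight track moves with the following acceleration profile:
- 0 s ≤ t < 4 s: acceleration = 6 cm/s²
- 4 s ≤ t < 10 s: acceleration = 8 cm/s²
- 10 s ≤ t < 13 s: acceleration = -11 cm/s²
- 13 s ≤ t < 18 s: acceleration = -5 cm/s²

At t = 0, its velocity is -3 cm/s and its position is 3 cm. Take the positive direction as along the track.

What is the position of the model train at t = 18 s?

On each constant-a segment, Δv = aΔt and Δx = v₀Δt + ½aΔt²; chain segment to segment.
0–4 s: v starts -3 cm/s; Δx = -3·4 + ½·6·4² = 36 cm; v ends 21 cm/s.
4–10 s: v starts 21 cm/s; Δx = 21·6 + ½·8·6² = 270 cm; v ends 69 cm/s.
10–13 s: v starts 69 cm/s; Δx = 69·3 + ½·-11·3² = 157.5 cm; v ends 36 cm/s.
13–18 s: v starts 36 cm/s; Δx = 36·5 + ½·-5·5² = 117.5 cm; v ends 11 cm/s.
x(18) = 3 + Σ Δx = 584 cm.

584 cm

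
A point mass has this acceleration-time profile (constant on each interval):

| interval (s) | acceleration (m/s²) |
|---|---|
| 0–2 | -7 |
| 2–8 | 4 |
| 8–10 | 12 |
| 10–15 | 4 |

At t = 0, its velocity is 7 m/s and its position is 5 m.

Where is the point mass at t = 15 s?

348 m

On each constant-a segment, Δv = aΔt and Δx = v₀Δt + ½aΔt²; chain segment to segment.
0–2 s: v starts 7 m/s; Δx = 7·2 + ½·-7·2² = 0 m; v ends -7 m/s.
2–8 s: v starts -7 m/s; Δx = -7·6 + ½·4·6² = 30 m; v ends 17 m/s.
8–10 s: v starts 17 m/s; Δx = 17·2 + ½·12·2² = 58 m; v ends 41 m/s.
10–15 s: v starts 41 m/s; Δx = 41·5 + ½·4·5² = 255 m; v ends 61 m/s.
x(15) = 5 + Σ Δx = 348 m.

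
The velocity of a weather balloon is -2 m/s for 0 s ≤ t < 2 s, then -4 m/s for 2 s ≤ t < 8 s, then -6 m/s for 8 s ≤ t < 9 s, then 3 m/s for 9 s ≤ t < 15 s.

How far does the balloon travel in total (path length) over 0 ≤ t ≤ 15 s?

52 m

Total distance travelled is ∫|v| dt — sum the magnitudes of each area piece.
0–2 s: |-2| × 2 = 4 m
2–8 s: |-4| × 6 = 24 m
8–9 s: |-6| × 1 = 6 m
9–15 s: |3| × 6 = 18 m
Total distance = 52 m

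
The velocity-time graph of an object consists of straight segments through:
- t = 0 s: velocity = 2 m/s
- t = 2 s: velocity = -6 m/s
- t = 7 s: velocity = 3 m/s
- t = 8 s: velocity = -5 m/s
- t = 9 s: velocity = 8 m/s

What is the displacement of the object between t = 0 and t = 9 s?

-11 m

Displacement is the signed area under the v-t curve.
0–2 s: ½(2 + -6)(2) = -4 m
2–7 s: ½(-6 + 3)(5) = -7.5 m
7–8 s: ½(3 + -5)(1) = -1 m
8–9 s: ½(-5 + 8)(1) = 1.5 m
Net displacement = -11 m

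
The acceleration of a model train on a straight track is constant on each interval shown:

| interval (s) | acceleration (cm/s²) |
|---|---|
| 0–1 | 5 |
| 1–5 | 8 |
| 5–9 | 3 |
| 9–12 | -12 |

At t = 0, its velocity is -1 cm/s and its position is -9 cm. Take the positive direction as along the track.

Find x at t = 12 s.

330.5 cm

On each constant-a segment, Δv = aΔt and Δx = v₀Δt + ½aΔt²; chain segment to segment.
0–1 s: v starts -1 cm/s; Δx = -1·1 + ½·5·1² = 1.5 cm; v ends 4 cm/s.
1–5 s: v starts 4 cm/s; Δx = 4·4 + ½·8·4² = 80 cm; v ends 36 cm/s.
5–9 s: v starts 36 cm/s; Δx = 36·4 + ½·3·4² = 168 cm; v ends 48 cm/s.
9–12 s: v starts 48 cm/s; Δx = 48·3 + ½·-12·3² = 90 cm; v ends 12 cm/s.
x(12) = -9 + Σ Δx = 330.5 cm.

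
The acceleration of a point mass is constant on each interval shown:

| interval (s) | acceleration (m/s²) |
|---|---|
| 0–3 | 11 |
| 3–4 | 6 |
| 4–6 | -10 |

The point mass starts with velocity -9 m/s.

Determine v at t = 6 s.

10 m/s

Δv equals the area under the a-t graph; then v = v₀ + Δv.
0–3 s: 11 × 3 = 33 m/s
3–4 s: 6 × 1 = 6 m/s
4–6 s: -10 × 2 = -20 m/s
Δv = 19 m/s, so v(6) = -9 + (19) = 10 m/s.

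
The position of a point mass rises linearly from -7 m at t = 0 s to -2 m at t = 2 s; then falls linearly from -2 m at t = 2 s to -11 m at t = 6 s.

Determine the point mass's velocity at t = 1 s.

Velocity is the slope of the x-t graph on 0–2 s: (-2 − -7)/(2 − 0) = 2.5 m/s.

2.5 m/s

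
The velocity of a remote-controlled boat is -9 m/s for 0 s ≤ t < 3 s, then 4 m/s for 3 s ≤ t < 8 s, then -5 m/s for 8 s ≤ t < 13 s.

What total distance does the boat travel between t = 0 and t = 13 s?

72 m

Distance (not displacement) is the total path length: add the absolute areas under v-t.
0–3 s: |-9| × 3 = 27 m
3–8 s: |4| × 5 = 20 m
8–13 s: |-5| × 5 = 25 m
Total distance = 72 m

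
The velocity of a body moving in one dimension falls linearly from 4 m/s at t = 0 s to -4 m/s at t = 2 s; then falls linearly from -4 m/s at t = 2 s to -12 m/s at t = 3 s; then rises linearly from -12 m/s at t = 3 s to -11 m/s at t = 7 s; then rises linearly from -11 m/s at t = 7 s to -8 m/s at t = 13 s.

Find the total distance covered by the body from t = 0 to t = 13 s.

Distance (not displacement) is the total path length: add the absolute areas under v-t.
0–2 s: v = 0 at t = 1 s; triangle areas 2 + 2 = 4 m
2–3 s: |½(-4 + -12)(1)| = 8 m
3–7 s: |½(-12 + -11)(4)| = 46 m
7–13 s: |½(-11 + -8)(6)| = 57 m
Total distance = 115 m

115 m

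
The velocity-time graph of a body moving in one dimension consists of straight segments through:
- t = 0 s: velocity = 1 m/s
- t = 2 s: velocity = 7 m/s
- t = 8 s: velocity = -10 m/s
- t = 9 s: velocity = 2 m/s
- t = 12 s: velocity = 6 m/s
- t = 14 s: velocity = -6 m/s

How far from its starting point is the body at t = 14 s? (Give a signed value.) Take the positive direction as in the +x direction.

7 m

Net displacement equals the area under the velocity-time graph (areas below the axis count negative).
0–2 s: ½(1 + 7)(2) = 8 m
2–8 s: ½(7 + -10)(6) = -9 m
8–9 s: ½(-10 + 2)(1) = -4 m
9–12 s: ½(2 + 6)(3) = 12 m
12–14 s: ½(6 + -6)(2) = 0 m
Net displacement = 7 m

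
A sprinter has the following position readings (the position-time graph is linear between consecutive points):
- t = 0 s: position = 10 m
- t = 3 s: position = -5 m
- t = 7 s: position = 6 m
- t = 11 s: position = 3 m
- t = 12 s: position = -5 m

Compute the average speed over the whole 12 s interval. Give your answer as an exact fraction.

Average speed = (total path length)/(elapsed time); on a piecewise-linear x-t graph the path length is Σ|Δx|.
0–3 s: |Δx| = |-5 − 10| = 15 m
3–7 s: |Δx| = |6 − -5| = 11 m
7–11 s: |Δx| = |3 − 6| = 3 m
11–12 s: |Δx| = |-5 − 3| = 8 m
Total path = 37 m; average speed = 37/12 = 37/12 m/s.

37/12 m/s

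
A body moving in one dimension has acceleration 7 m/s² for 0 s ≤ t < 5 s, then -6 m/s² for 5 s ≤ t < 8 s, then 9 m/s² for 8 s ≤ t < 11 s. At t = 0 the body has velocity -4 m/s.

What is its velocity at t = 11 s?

40 m/s

Δv equals the area under the a-t graph; then v = v₀ + Δv.
0–5 s: 7 × 5 = 35 m/s
5–8 s: -6 × 3 = -18 m/s
8–11 s: 9 × 3 = 27 m/s
Δv = 44 m/s, so v(11) = -4 + (44) = 40 m/s.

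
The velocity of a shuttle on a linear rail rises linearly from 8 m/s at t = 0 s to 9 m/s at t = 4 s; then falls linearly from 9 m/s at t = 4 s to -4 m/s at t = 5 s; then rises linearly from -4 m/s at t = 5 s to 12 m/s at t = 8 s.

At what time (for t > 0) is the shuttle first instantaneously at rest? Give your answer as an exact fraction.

v changes sign on 4–5 s (from 9 to -4); the graph is linear there, so v = 0 at t = 4 + (-9)·(5 − 4)/(-4 − 9) = 61/13 s.

t = 61/13 s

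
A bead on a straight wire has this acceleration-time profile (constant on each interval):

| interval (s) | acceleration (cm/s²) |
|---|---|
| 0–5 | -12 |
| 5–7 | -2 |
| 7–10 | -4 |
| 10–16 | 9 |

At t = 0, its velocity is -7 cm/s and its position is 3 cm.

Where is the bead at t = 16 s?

On each constant-a segment, Δv = aΔt and Δx = v₀Δt + ½aΔt²; chain segment to segment.
0–5 s: v starts -7 cm/s; Δx = -7·5 + ½·-12·5² = -185 cm; v ends -67 cm/s.
5–7 s: v starts -67 cm/s; Δx = -67·2 + ½·-2·2² = -138 cm; v ends -71 cm/s.
7–10 s: v starts -71 cm/s; Δx = -71·3 + ½·-4·3² = -231 cm; v ends -83 cm/s.
10–16 s: v starts -83 cm/s; Δx = -83·6 + ½·9·6² = -336 cm; v ends -29 cm/s.
x(16) = 3 + Σ Δx = -887 cm.

-887 cm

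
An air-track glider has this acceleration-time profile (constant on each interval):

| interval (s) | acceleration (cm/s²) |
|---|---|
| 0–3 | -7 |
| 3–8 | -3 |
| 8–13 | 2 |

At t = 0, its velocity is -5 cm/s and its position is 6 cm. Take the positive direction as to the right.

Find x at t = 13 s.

-388 cm

On each constant-a segment, Δv = aΔt and Δx = v₀Δt + ½aΔt²; chain segment to segment.
0–3 s: v starts -5 cm/s; Δx = -5·3 + ½·-7·3² = -46.5 cm; v ends -26 cm/s.
3–8 s: v starts -26 cm/s; Δx = -26·5 + ½·-3·5² = -167.5 cm; v ends -41 cm/s.
8–13 s: v starts -41 cm/s; Δx = -41·5 + ½·2·5² = -180 cm; v ends -31 cm/s.
x(13) = 6 + Σ Δx = -388 cm.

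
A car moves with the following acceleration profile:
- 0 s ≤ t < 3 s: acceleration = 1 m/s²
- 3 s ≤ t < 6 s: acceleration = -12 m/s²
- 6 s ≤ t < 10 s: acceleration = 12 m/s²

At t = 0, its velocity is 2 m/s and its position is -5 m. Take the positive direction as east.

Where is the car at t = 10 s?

On each constant-a segment, Δv = aΔt and Δx = v₀Δt + ½aΔt²; chain segment to segment.
0–3 s: v starts 2 m/s; Δx = 2·3 + ½·1·3² = 10.5 m; v ends 5 m/s.
3–6 s: v starts 5 m/s; Δx = 5·3 + ½·-12·3² = -39 m; v ends -31 m/s.
6–10 s: v starts -31 m/s; Δx = -31·4 + ½·12·4² = -28 m; v ends 17 m/s.
x(10) = -5 + Σ Δx = -61.5 m.

-61.5 m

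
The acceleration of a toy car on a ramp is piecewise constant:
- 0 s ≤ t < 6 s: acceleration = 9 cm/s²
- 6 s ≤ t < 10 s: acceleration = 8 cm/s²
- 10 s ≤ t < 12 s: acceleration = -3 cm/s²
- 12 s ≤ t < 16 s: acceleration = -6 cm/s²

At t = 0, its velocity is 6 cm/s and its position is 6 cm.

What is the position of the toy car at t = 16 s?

On each constant-a segment, Δv = aΔt and Δx = v₀Δt + ½aΔt²; chain segment to segment.
0–6 s: v starts 6 cm/s; Δx = 6·6 + ½·9·6² = 198 cm; v ends 60 cm/s.
6–10 s: v starts 60 cm/s; Δx = 60·4 + ½·8·4² = 304 cm; v ends 92 cm/s.
10–12 s: v starts 92 cm/s; Δx = 92·2 + ½·-3·2² = 178 cm; v ends 86 cm/s.
12–16 s: v starts 86 cm/s; Δx = 86·4 + ½·-6·4² = 296 cm; v ends 62 cm/s.
x(16) = 6 + Σ Δx = 982 cm.

982 cm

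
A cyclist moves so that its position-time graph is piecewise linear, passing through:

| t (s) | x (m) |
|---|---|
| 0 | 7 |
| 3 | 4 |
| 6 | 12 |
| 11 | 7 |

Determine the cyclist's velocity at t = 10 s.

-1 m/s

Velocity is the slope of the x-t graph on 6–11 s: (7 − 12)/(11 − 6) = -1 m/s.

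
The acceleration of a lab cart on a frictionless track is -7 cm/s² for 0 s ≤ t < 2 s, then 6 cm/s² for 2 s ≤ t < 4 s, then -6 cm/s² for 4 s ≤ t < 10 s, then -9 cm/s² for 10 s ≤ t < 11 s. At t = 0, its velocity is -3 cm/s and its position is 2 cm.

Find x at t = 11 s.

-223.5 cm

On each constant-a segment, Δv = aΔt and Δx = v₀Δt + ½aΔt²; chain segment to segment.
0–2 s: v starts -3 cm/s; Δx = -3·2 + ½·-7·2² = -20 cm; v ends -17 cm/s.
2–4 s: v starts -17 cm/s; Δx = -17·2 + ½·6·2² = -22 cm; v ends -5 cm/s.
4–10 s: v starts -5 cm/s; Δx = -5·6 + ½·-6·6² = -138 cm; v ends -41 cm/s.
10–11 s: v starts -41 cm/s; Δx = -41·1 + ½·-9·1² = -45.5 cm; v ends -50 cm/s.
x(11) = 2 + Σ Δx = -223.5 cm.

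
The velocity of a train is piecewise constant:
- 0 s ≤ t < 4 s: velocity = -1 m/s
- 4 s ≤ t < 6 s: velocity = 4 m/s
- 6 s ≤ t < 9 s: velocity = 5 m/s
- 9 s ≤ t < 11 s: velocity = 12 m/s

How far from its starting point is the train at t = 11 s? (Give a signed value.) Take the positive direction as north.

Displacement is the signed area under the v-t curve.
0–4 s: -1 × 4 = -4 m
4–6 s: 4 × 2 = 8 m
6–9 s: 5 × 3 = 15 m
9–11 s: 12 × 2 = 24 m
Net displacement = 43 m

43 m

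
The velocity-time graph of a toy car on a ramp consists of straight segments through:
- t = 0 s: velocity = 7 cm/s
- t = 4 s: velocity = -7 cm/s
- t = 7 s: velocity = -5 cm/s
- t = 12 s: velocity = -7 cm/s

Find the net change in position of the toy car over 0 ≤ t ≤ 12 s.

-48 cm

Displacement is the signed area under the v-t curve.
0–4 s: ½(7 + -7)(4) = 0 cm
4–7 s: ½(-7 + -5)(3) = -18 cm
7–12 s: ½(-5 + -7)(5) = -30 cm
Net displacement = -48 cm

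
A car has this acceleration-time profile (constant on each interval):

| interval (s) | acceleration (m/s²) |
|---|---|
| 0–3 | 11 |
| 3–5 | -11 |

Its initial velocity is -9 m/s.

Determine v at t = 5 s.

Δv equals the area under the a-t graph; then v = v₀ + Δv.
0–3 s: 11 × 3 = 33 m/s
3–5 s: -11 × 2 = -22 m/s
Δv = 11 m/s, so v(5) = -9 + (11) = 2 m/s.

2 m/s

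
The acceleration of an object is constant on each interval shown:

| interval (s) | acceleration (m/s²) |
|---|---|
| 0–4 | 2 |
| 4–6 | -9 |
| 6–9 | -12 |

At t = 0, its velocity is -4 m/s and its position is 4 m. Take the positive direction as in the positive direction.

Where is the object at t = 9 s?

On each constant-a segment, Δv = aΔt and Δx = v₀Δt + ½aΔt²; chain segment to segment.
0–4 s: v starts -4 m/s; Δx = -4·4 + ½·2·4² = 0 m; v ends 4 m/s.
4–6 s: v starts 4 m/s; Δx = 4·2 + ½·-9·2² = -10 m; v ends -14 m/s.
6–9 s: v starts -14 m/s; Δx = -14·3 + ½·-12·3² = -96 m; v ends -50 m/s.
x(9) = 4 + Σ Δx = -102 m.

-102 m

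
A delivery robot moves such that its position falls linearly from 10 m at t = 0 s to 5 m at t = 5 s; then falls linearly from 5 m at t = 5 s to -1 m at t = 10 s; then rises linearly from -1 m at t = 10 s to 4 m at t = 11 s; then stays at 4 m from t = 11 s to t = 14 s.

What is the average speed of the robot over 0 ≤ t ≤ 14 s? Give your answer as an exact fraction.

Average speed = (total path length)/(elapsed time); on a piecewise-linear x-t graph the path length is Σ|Δx|.
0–5 s: |Δx| = |5 − 10| = 5 m
5–10 s: |Δx| = |-1 − 5| = 6 m
10–11 s: |Δx| = |4 − -1| = 5 m
11–14 s: |Δx| = |4 − 4| = 0 m
Total path = 16 m; average speed = 16/14 = 8/7 m/s.

8/7 m/s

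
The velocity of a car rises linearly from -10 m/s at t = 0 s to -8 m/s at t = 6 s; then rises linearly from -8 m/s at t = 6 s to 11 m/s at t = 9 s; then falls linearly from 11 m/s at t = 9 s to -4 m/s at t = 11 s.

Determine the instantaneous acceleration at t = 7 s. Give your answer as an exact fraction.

Acceleration is the slope of the v-t graph on 6–9 s: (11 − -8)/(9 − 6) = 19/3 m/s².

19/3 m/s²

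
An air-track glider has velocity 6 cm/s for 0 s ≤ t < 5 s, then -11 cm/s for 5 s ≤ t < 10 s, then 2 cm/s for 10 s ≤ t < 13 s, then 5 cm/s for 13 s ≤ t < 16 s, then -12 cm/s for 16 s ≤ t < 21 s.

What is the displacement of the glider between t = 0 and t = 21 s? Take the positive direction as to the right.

-64 cm

Displacement is the signed area under the v-t curve.
0–5 s: 6 × 5 = 30 cm
5–10 s: -11 × 5 = -55 cm
10–13 s: 2 × 3 = 6 cm
13–16 s: 5 × 3 = 15 cm
16–21 s: -12 × 5 = -60 cm
Net displacement = -64 cm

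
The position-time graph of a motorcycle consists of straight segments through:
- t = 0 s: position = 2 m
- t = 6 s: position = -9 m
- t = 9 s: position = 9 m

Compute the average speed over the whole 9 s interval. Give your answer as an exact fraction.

Average speed = (total path length)/(elapsed time); on a piecewise-linear x-t graph the path length is Σ|Δx|.
0–6 s: |Δx| = |-9 − 2| = 11 m
6–9 s: |Δx| = |9 − -9| = 18 m
Total path = 29 m; average speed = 29/9 = 29/9 m/s.

29/9 m/s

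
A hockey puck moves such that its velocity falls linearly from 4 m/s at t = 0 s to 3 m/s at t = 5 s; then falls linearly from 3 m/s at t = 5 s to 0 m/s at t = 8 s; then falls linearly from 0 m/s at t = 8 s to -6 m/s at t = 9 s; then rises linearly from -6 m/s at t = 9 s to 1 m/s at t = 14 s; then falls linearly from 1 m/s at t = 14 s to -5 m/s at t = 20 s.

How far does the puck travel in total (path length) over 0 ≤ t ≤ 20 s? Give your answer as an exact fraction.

Distance (not displacement) is the total path length: add the absolute areas under v-t.
0–5 s: |½(4 + 3)(5)| = 17.5 m
5–8 s: |½(3 + 0)(3)| = 4.5 m
8–9 s: |½(0 + -6)(1)| = 3 m
9–14 s: v = 0 at t = 93/7 s; triangle areas 90/7 + 5/14 = 185/14 m
14–20 s: v = 0 at t = 15 s; triangle areas 0.5 + 12.5 = 13 m
Total distance = 717/14 m

717/14 m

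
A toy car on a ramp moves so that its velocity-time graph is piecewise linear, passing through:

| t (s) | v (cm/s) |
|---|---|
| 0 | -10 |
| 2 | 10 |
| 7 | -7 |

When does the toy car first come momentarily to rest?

v changes sign on 0–2 s (from -10 to 10); the graph is linear there, so v = 0 at t = 0 + (10)·(2 − 0)/(10 − -10) = 1 s.

t = 1 s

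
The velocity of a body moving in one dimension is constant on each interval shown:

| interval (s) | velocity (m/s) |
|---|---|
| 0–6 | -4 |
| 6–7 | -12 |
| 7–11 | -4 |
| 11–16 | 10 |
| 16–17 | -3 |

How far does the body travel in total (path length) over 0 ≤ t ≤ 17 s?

Distance (not displacement) is the total path length: add the absolute areas under v-t.
0–6 s: |-4| × 6 = 24 m
6–7 s: |-12| × 1 = 12 m
7–11 s: |-4| × 4 = 16 m
11–16 s: |10| × 5 = 50 m
16–17 s: |-3| × 1 = 3 m
Total distance = 105 m

105 m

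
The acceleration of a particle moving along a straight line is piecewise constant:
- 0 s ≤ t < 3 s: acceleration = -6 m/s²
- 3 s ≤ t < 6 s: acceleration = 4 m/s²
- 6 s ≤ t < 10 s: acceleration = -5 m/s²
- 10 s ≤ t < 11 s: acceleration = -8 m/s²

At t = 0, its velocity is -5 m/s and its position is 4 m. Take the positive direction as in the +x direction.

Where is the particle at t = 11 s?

-208 m

On each constant-a segment, Δv = aΔt and Δx = v₀Δt + ½aΔt²; chain segment to segment.
0–3 s: v starts -5 m/s; Δx = -5·3 + ½·-6·3² = -42 m; v ends -23 m/s.
3–6 s: v starts -23 m/s; Δx = -23·3 + ½·4·3² = -51 m; v ends -11 m/s.
6–10 s: v starts -11 m/s; Δx = -11·4 + ½·-5·4² = -84 m; v ends -31 m/s.
10–11 s: v starts -31 m/s; Δx = -31·1 + ½·-8·1² = -35 m; v ends -39 m/s.
x(11) = 4 + Σ Δx = -208 m.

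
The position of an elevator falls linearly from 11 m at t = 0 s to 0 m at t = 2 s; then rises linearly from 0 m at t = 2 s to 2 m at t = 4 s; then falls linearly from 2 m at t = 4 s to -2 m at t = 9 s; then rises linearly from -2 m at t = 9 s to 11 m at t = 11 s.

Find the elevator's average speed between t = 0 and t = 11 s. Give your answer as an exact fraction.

Average speed = (total path length)/(elapsed time); on a piecewise-linear x-t graph the path length is Σ|Δx|.
0–2 s: |Δx| = |0 − 11| = 11 m
2–4 s: |Δx| = |2 − 0| = 2 m
4–9 s: |Δx| = |-2 − 2| = 4 m
9–11 s: |Δx| = |11 − -2| = 13 m
Total path = 30 m; average speed = 30/11 = 30/11 m/s.

30/11 m/s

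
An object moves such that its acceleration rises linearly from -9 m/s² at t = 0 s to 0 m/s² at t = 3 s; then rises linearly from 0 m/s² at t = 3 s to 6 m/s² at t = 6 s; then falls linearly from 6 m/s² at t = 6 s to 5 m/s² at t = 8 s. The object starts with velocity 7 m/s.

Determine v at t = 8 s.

Δv equals the area under the a-t graph; then v = v₀ + Δv.
0–3 s: ½(-9 + 0)(3) = -13.5 m/s
3–6 s: ½(0 + 6)(3) = 9 m/s
6–8 s: ½(6 + 5)(2) = 11 m/s
Δv = 6.5 m/s, so v(8) = 7 + (6.5) = 13.5 m/s.

13.5 m/s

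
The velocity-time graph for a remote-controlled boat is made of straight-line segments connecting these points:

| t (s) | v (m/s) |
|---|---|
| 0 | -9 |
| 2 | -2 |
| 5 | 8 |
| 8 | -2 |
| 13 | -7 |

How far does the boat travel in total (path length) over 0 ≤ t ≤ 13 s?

53.9 m

Total distance travelled is ∫|v| dt — sum the magnitudes of each area piece.
0–2 s: |½(-9 + -2)(2)| = 11 m
2–5 s: v = 0 at t = 2.6 s; triangle areas 0.6 + 9.6 = 10.2 m
5–8 s: v = 0 at t = 7.4 s; triangle areas 9.6 + 0.6 = 10.2 m
8–13 s: |½(-2 + -7)(5)| = 22.5 m
Total distance = 53.9 m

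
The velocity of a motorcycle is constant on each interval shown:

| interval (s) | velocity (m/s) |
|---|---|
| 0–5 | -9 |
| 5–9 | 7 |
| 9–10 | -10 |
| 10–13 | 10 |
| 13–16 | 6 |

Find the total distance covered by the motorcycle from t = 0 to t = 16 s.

131 m

Total distance travelled is ∫|v| dt — sum the magnitudes of each area piece.
0–5 s: |-9| × 5 = 45 m
5–9 s: |7| × 4 = 28 m
9–10 s: |-10| × 1 = 10 m
10–13 s: |10| × 3 = 30 m
13–16 s: |6| × 3 = 18 m
Total distance = 131 m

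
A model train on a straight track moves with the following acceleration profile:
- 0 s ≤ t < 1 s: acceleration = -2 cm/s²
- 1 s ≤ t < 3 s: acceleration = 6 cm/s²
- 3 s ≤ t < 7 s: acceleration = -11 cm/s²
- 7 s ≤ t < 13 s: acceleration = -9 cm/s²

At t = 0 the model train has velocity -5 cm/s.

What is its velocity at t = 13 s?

Δv equals the area under the a-t graph; then v = v₀ + Δv.
0–1 s: -2 × 1 = -2 cm/s
1–3 s: 6 × 2 = 12 cm/s
3–7 s: -11 × 4 = -44 cm/s
7–13 s: -9 × 6 = -54 cm/s
Δv = -88 cm/s, so v(13) = -5 + (-88) = -93 cm/s.

-93 cm/s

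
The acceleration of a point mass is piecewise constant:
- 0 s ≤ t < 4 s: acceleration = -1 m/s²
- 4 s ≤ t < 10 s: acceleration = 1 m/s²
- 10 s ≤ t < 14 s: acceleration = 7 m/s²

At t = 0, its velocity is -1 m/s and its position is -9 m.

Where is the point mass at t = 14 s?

27 m

On each constant-a segment, Δv = aΔt and Δx = v₀Δt + ½aΔt²; chain segment to segment.
0–4 s: v starts -1 m/s; Δx = -1·4 + ½·-1·4² = -12 m; v ends -5 m/s.
4–10 s: v starts -5 m/s; Δx = -5·6 + ½·1·6² = -12 m; v ends 1 m/s.
10–14 s: v starts 1 m/s; Δx = 1·4 + ½·7·4² = 60 m; v ends 29 m/s.
x(14) = -9 + Σ Δx = 27 m.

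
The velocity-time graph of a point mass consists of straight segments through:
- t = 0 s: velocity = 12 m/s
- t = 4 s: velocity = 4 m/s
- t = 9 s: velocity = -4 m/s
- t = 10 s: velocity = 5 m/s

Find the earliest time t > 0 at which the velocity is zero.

t = 6.5 s

v changes sign on 4–9 s (from 4 to -4); the graph is linear there, so v = 0 at t = 4 + (-4)·(9 − 4)/(-4 − 4) = 6.5 s.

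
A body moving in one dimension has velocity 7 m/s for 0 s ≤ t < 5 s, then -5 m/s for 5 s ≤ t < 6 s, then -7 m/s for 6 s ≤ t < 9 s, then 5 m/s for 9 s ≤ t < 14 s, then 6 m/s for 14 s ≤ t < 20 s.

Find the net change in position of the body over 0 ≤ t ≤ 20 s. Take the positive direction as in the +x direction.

Net displacement equals the area under the velocity-time graph (areas below the axis count negative).
0–5 s: 7 × 5 = 35 m
5–6 s: -5 × 1 = -5 m
6–9 s: -7 × 3 = -21 m
9–14 s: 5 × 5 = 25 m
14–20 s: 6 × 6 = 36 m
Net displacement = 70 m

70 m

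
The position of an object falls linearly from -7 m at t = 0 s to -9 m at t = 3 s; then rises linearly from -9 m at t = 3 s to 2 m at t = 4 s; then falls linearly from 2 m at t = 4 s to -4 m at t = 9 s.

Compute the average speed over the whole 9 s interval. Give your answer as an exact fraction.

19/9 m/s

Average speed = (total path length)/(elapsed time); on a piecewise-linear x-t graph the path length is Σ|Δx|.
0–3 s: |Δx| = |-9 − -7| = 2 m
3–4 s: |Δx| = |2 − -9| = 11 m
4–9 s: |Δx| = |-4 − 2| = 6 m
Total path = 19 m; average speed = 19/9 = 19/9 m/s.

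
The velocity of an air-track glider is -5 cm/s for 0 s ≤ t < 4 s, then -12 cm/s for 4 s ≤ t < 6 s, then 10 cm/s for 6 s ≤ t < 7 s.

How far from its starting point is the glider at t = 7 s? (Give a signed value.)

Displacement is the signed area under the v-t curve.
0–4 s: -5 × 4 = -20 cm
4–6 s: -12 × 2 = -24 cm
6–7 s: 10 × 1 = 10 cm
Net displacement = -34 cm

-34 cm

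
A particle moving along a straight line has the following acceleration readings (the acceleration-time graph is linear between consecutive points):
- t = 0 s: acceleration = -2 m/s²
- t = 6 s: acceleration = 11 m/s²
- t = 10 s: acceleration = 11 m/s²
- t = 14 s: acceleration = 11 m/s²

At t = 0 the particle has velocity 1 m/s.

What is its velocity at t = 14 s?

Δv equals the area under the a-t graph; then v = v₀ + Δv.
0–6 s: ½(-2 + 11)(6) = 27 m/s
6–10 s: 11 × 4 = 44 m/s
10–14 s: 11 × 4 = 44 m/s
Δv = 115 m/s, so v(14) = 1 + (115) = 116 m/s.

116 m/s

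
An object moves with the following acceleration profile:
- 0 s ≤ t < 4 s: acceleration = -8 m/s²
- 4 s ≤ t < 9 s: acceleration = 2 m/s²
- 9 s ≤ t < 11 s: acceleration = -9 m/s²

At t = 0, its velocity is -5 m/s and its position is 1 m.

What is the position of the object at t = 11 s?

On each constant-a segment, Δv = aΔt and Δx = v₀Δt + ½aΔt²; chain segment to segment.
0–4 s: v starts -5 m/s; Δx = -5·4 + ½·-8·4² = -84 m; v ends -37 m/s.
4–9 s: v starts -37 m/s; Δx = -37·5 + ½·2·5² = -160 m; v ends -27 m/s.
9–11 s: v starts -27 m/s; Δx = -27·2 + ½·-9·2² = -72 m; v ends -45 m/s.
x(11) = 1 + Σ Δx = -315 m.

-315 m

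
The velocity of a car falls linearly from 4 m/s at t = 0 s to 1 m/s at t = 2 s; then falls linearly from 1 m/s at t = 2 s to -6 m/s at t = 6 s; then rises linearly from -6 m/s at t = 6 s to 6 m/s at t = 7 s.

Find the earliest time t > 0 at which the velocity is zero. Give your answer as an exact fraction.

t = 18/7 s

v changes sign on 2–6 s (from 1 to -6); the graph is linear there, so v = 0 at t = 2 + (-1)·(6 − 2)/(-6 − 1) = 18/7 s.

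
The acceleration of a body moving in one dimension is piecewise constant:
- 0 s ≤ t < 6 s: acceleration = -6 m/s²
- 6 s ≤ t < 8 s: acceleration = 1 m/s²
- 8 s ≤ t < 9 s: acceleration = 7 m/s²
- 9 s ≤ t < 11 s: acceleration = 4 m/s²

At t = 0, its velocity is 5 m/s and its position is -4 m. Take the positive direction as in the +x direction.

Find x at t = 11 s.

On each constant-a segment, Δv = aΔt and Δx = v₀Δt + ½aΔt²; chain segment to segment.
0–6 s: v starts 5 m/s; Δx = 5·6 + ½·-6·6² = -78 m; v ends -31 m/s.
6–8 s: v starts -31 m/s; Δx = -31·2 + ½·1·2² = -60 m; v ends -29 m/s.
8–9 s: v starts -29 m/s; Δx = -29·1 + ½·7·1² = -25.5 m; v ends -22 m/s.
9–11 s: v starts -22 m/s; Δx = -22·2 + ½·4·2² = -36 m; v ends -14 m/s.
x(11) = -4 + Σ Δx = -203.5 m.

-203.5 m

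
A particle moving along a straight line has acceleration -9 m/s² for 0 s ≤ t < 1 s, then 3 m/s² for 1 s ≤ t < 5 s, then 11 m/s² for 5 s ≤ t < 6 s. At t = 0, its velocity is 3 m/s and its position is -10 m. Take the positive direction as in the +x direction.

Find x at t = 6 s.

On each constant-a segment, Δv = aΔt and Δx = v₀Δt + ½aΔt²; chain segment to segment.
0–1 s: v starts 3 m/s; Δx = 3·1 + ½·-9·1² = -1.5 m; v ends -6 m/s.
1–5 s: v starts -6 m/s; Δx = -6·4 + ½·3·4² = 0 m; v ends 6 m/s.
5–6 s: v starts 6 m/s; Δx = 6·1 + ½·11·1² = 11.5 m; v ends 17 m/s.
x(6) = -10 + Σ Δx = 0 m.

0 m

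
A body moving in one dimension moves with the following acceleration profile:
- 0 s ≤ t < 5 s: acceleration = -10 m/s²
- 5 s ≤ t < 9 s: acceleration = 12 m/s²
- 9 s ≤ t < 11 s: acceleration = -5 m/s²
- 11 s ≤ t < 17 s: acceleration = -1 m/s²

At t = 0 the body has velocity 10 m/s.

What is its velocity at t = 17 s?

Δv equals the area under the a-t graph; then v = v₀ + Δv.
0–5 s: -10 × 5 = -50 m/s
5–9 s: 12 × 4 = 48 m/s
9–11 s: -5 × 2 = -10 m/s
11–17 s: -1 × 6 = -6 m/s
Δv = -18 m/s, so v(17) = 10 + (-18) = -8 m/s.

-8 m/s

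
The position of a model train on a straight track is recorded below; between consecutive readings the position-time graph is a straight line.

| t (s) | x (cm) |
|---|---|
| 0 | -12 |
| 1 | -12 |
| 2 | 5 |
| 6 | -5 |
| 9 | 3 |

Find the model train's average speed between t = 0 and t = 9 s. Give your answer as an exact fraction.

35/9 cm/s

Average speed = (total path length)/(elapsed time); on a piecewise-linear x-t graph the path length is Σ|Δx|.
0–1 s: |Δx| = |-12 − -12| = 0 cm
1–2 s: |Δx| = |5 − -12| = 17 cm
2–6 s: |Δx| = |-5 − 5| = 10 cm
6–9 s: |Δx| = |3 − -5| = 8 cm
Total path = 35 cm; average speed = 35/9 = 35/9 cm/s.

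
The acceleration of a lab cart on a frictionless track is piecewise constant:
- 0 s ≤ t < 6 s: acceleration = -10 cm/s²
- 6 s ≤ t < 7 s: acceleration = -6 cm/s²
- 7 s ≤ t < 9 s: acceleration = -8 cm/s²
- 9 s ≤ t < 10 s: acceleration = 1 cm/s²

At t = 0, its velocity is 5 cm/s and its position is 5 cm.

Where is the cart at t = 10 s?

On each constant-a segment, Δv = aΔt and Δx = v₀Δt + ½aΔt²; chain segment to segment.
0–6 s: v starts 5 cm/s; Δx = 5·6 + ½·-10·6² = -150 cm; v ends -55 cm/s.
6–7 s: v starts -55 cm/s; Δx = -55·1 + ½·-6·1² = -58 cm; v ends -61 cm/s.
7–9 s: v starts -61 cm/s; Δx = -61·2 + ½·-8·2² = -138 cm; v ends -77 cm/s.
9–10 s: v starts -77 cm/s; Δx = -77·1 + ½·1·1² = -76.5 cm; v ends -76 cm/s.
x(10) = 5 + Σ Δx = -417.5 cm.

-417.5 cm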